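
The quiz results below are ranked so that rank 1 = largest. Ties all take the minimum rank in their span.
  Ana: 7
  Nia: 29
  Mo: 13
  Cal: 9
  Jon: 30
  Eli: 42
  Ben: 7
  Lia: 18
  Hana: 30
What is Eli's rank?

1

Sorted (descending): 42, 30, 30, 29, 18, 13, 9, 7, 7
The 2 values of 30 occupy positions 2–3 → each gets rank 2.
The 2 values of 7 occupy positions 8–9 → each gets rank 8.
Eli has value 42 → rank 1.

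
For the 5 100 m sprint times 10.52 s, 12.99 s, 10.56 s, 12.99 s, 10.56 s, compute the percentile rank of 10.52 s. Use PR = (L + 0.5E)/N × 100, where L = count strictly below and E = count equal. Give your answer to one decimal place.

N = 5.
Strictly below 10.52: 0. Equal to 10.52: 1.
PR = (0 + 0.5·1)/5 × 100 = 10.0

10.0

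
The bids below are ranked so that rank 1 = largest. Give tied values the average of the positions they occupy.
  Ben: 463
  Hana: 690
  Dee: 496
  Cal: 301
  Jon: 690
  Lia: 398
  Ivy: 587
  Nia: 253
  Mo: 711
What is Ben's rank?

6

Sorted (descending): 711, 690, 690, 587, 496, 463, 398, 301, 253
The 2 values of 690 occupy positions 2–3 → average rank (2+3)/2 = 2.5.
Ben has value 463 → rank 6.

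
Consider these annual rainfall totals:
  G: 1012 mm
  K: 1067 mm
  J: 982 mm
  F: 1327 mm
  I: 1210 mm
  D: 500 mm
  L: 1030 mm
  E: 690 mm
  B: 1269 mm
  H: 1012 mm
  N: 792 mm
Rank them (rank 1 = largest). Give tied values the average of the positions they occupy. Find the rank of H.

Sorted (descending): 1327, 1269, 1210, 1067, 1030, 1012, 1012, 982, 792, 690, 500
The 2 values of 1012 occupy positions 6–7 → average rank (6+7)/2 = 6.5.
H has value 1012 mm → rank 6.5.

6.5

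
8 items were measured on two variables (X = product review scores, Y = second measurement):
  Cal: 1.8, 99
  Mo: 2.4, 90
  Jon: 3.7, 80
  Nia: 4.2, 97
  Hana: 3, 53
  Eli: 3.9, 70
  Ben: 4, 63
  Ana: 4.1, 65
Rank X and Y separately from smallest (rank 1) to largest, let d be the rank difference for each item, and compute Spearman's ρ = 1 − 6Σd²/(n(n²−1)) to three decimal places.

Ranks of variable 1: 1, 2, 4, 8, 3, 5, 6, 7
Ranks of variable 2: 8, 6, 5, 7, 1, 4, 2, 3
d = r₁ − r₂: -7, -4, -1, 1, 2, 1, 4, 4
d²: 49, 16, 1, 1, 4, 1, 16, 16; Σd² = 104
ρ = 1 − 6·104/(8·63) = 1 − 624/504 = -0.238

-0.238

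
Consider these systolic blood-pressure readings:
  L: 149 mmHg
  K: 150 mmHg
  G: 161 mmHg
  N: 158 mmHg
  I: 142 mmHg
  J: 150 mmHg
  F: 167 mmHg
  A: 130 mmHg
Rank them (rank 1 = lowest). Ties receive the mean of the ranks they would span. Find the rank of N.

6

Sorted (ascending): 130, 142, 149, 150, 150, 158, 161, 167
The 2 values of 150 occupy positions 4–5 → average rank (4+5)/2 = 4.5.
N has value 158 mmHg → rank 6.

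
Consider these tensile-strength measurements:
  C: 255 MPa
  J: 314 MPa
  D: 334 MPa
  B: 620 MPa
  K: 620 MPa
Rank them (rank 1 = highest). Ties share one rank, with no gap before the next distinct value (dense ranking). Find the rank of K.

Sorted (descending): 620, 620, 334, 314, 255
The 2 values of 620 share dense rank 1.
Remaining distinct values take the next consecutive integers.
K has value 620 MPa → rank 1.

1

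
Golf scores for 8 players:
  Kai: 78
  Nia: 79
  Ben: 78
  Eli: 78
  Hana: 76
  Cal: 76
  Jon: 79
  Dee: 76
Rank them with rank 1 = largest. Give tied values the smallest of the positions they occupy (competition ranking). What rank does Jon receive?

Sorted (descending): 79, 79, 78, 78, 78, 76, 76, 76
The 2 values of 79 occupy positions 1–2 → each gets rank 1.
The 3 values of 78 occupy positions 3–5 → each gets rank 3.
The 3 values of 76 occupy positions 6–8 → each gets rank 6.
Jon has value 79 → rank 1.

1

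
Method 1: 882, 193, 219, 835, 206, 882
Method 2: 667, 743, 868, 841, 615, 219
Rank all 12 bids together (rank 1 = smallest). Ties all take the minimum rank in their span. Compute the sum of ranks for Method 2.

40

Sorted (ascending): 193, 206, 219, 219, 615, 667, 743, 835, 841, 868, 882, 882
The 2 values of 219 occupy positions 3–4 → each gets rank 3.
The 2 values of 882 occupy positions 11–12 → each gets rank 11.
Method 2 values → pooled ranks: 667→6, 743→7, 868→10, 841→9, 615→5, 219→3
Rank sum = 6 + 7 + 10 + 9 + 5 + 3 = 40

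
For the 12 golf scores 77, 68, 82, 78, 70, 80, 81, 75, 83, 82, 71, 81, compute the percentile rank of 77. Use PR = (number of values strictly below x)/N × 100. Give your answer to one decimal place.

N = 12.
Strictly below 77: 4. Equal to 77: 1.
PR = 4/12 × 100 = 33.3

33.3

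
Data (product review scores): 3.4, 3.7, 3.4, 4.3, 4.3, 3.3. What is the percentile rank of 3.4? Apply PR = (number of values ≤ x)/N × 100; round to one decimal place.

N = 6.
Strictly below 3.4: 1. Equal to 3.4: 2.
PR = 3/6 × 100 = 50.0

50.0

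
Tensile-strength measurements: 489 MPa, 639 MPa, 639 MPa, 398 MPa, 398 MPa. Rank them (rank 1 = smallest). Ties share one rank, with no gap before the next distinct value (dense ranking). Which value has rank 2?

Sorted (ascending): 398, 398, 489, 639, 639
The 2 values of 398 share dense rank 1.
The 2 values of 639 share dense rank 3.
Remaining distinct values take the next consecutive integers.
Rank 2 → value 489.

489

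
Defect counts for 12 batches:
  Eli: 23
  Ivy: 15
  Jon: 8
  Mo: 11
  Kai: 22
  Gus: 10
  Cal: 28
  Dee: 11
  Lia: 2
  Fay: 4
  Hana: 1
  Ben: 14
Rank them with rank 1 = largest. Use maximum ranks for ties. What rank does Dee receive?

7

Sorted (descending): 28, 23, 22, 15, 14, 11, 11, 10, 8, 4, 2, 1
The 2 values of 11 occupy positions 6–7 → each gets rank 7.
Dee has value 11 → rank 7.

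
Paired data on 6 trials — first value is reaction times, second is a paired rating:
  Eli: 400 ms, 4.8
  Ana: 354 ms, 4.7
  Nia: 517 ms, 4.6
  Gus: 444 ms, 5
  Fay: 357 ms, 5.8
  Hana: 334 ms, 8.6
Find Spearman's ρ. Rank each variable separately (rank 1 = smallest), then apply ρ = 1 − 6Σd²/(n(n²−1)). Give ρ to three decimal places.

-0.600

Ranks of variable 1: 4, 2, 6, 5, 3, 1
Ranks of variable 2: 3, 2, 1, 4, 5, 6
d = r₁ − r₂: 1, 0, 5, 1, -2, -5
d²: 1, 0, 25, 1, 4, 25; Σd² = 56
ρ = 1 − 6·56/(6·35) = 1 − 336/210 = -0.600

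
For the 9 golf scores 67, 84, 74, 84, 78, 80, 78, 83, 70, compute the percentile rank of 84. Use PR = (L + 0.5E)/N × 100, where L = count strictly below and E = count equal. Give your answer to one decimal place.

N = 9.
Strictly below 84: 7. Equal to 84: 2.
PR = (7 + 0.5·2)/9 × 100 = 88.9

88.9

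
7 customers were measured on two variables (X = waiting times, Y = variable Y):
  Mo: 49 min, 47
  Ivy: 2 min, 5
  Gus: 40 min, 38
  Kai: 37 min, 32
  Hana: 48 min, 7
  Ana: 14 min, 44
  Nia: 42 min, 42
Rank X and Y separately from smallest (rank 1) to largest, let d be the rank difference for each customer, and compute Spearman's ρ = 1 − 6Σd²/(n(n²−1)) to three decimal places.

Ranks of variable 1: 7, 1, 4, 3, 6, 2, 5
Ranks of variable 2: 7, 1, 4, 3, 2, 6, 5
d = r₁ − r₂: 0, 0, 0, 0, 4, -4, 0
d²: 0, 0, 0, 0, 16, 16, 0; Σd² = 32
ρ = 1 − 6·32/(7·48) = 1 − 192/336 = 0.429

0.429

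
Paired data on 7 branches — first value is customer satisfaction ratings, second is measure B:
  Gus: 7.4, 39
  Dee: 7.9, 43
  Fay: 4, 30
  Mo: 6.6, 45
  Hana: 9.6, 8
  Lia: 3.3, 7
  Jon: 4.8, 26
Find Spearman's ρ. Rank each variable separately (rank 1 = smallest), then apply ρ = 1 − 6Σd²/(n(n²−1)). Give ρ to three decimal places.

Ranks of variable 1: 5, 6, 2, 4, 7, 1, 3
Ranks of variable 2: 5, 6, 4, 7, 2, 1, 3
d = r₁ − r₂: 0, 0, -2, -3, 5, 0, 0
d²: 0, 0, 4, 9, 25, 0, 0; Σd² = 38
ρ = 1 − 6·38/(7·48) = 1 − 228/336 = 0.321

0.321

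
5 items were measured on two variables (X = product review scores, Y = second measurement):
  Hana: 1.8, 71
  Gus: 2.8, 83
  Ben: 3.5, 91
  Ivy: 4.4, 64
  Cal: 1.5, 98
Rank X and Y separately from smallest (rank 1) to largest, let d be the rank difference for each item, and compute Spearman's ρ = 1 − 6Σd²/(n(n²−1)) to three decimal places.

-0.600

Ranks of variable 1: 2, 3, 4, 5, 1
Ranks of variable 2: 2, 3, 4, 1, 5
d = r₁ − r₂: 0, 0, 0, 4, -4
d²: 0, 0, 0, 16, 16; Σd² = 32
ρ = 1 − 6·32/(5·24) = 1 − 192/120 = -0.600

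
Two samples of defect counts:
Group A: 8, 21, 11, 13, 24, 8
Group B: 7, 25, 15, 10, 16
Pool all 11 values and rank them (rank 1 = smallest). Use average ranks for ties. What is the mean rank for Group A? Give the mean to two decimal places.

Sorted (ascending): 7, 8, 8, 10, 11, 13, 15, 16, 21, 24, 25
The 2 values of 8 occupy positions 2–3 → average rank (2+3)/2 = 2.5.
Group A values → pooled ranks: 8→2.5, 21→9, 11→5, 13→6, 24→10, 8→2.5
Mean rank = (2.5 + 9 + 5 + 6 + 10 + 2.5) / 6 = 5.83

5.83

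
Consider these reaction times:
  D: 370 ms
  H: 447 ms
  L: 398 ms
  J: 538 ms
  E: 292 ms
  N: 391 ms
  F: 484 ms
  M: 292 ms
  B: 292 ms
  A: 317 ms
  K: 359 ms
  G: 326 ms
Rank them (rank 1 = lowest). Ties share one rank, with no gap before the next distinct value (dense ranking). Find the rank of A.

2

Sorted (ascending): 292, 292, 292, 317, 326, 359, 370, 391, 398, 447, 484, 538
The 3 values of 292 share dense rank 1.
Remaining distinct values take the next consecutive integers.
A has value 317 ms → rank 2.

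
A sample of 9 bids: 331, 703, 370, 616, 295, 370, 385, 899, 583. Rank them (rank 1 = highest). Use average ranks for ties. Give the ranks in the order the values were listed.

8, 2, 6.5, 3, 9, 6.5, 5, 1, 4

Sorted (descending): 899, 703, 616, 583, 385, 370, 370, 331, 295
The 2 values of 370 occupy positions 6–7 → average rank (6+7)/2 = 6.5.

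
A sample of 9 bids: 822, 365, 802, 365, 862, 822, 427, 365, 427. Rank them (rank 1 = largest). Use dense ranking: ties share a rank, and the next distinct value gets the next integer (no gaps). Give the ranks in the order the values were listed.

Sorted (descending): 862, 822, 822, 802, 427, 427, 365, 365, 365
The 2 values of 822 share dense rank 2.
The 2 values of 427 share dense rank 4.
The 3 values of 365 share dense rank 5.
Remaining distinct values take the next consecutive integers.

2, 5, 3, 5, 1, 2, 4, 5, 4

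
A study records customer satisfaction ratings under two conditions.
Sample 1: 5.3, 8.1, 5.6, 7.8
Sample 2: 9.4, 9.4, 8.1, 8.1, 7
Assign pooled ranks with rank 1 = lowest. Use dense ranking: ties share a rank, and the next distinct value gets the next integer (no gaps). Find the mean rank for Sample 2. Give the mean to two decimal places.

Sorted (ascending): 5.3, 5.6, 7, 7.8, 8.1, 8.1, 8.1, 9.4, 9.4
The 3 values of 8.1 share dense rank 5.
The 2 values of 9.4 share dense rank 6.
Remaining distinct values take the next consecutive integers.
Sample 2 values → pooled ranks: 9.4→6, 9.4→6, 8.1→5, 8.1→5, 7→3
Mean rank = (6 + 6 + 5 + 5 + 3) / 5 = 5.00

5.00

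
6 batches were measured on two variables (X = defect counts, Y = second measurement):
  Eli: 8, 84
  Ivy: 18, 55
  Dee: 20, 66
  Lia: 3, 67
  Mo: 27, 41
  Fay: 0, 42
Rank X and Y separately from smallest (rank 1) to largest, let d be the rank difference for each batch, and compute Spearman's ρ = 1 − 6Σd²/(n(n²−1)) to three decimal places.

Ranks of variable 1: 3, 4, 5, 2, 6, 1
Ranks of variable 2: 6, 3, 4, 5, 1, 2
d = r₁ − r₂: -3, 1, 1, -3, 5, -1
d²: 9, 1, 1, 9, 25, 1; Σd² = 46
ρ = 1 − 6·46/(6·35) = 1 − 276/210 = -0.314

-0.314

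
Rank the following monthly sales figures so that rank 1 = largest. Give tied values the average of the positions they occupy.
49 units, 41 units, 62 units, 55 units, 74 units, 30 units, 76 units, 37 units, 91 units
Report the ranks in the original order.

Sorted (descending): 91, 76, 74, 62, 55, 49, 41, 37, 30
No ties — each value takes its position as its rank.

6, 7, 4, 5, 3, 9, 2, 8, 1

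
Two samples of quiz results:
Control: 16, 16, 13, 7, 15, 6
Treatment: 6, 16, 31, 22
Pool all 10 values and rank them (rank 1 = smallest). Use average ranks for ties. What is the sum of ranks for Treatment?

Sorted (ascending): 6, 6, 7, 13, 15, 16, 16, 16, 22, 31
The 2 values of 6 occupy positions 1–2 → average rank (1+2)/2 = 1.5.
The 3 values of 16 occupy positions 6–8 → average rank 7.
Treatment values → pooled ranks: 6→1.5, 16→7, 31→10, 22→9
Rank sum = 1.5 + 7 + 10 + 9 = 27.5

27.5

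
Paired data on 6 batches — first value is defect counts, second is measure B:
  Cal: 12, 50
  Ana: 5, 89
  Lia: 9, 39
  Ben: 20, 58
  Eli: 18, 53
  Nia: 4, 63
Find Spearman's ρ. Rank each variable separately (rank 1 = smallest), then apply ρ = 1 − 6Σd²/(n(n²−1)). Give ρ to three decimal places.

-0.371

Ranks of variable 1: 4, 2, 3, 6, 5, 1
Ranks of variable 2: 2, 6, 1, 4, 3, 5
d = r₁ − r₂: 2, -4, 2, 2, 2, -4
d²: 4, 16, 4, 4, 4, 16; Σd² = 48
ρ = 1 − 6·48/(6·35) = 1 − 288/210 = -0.371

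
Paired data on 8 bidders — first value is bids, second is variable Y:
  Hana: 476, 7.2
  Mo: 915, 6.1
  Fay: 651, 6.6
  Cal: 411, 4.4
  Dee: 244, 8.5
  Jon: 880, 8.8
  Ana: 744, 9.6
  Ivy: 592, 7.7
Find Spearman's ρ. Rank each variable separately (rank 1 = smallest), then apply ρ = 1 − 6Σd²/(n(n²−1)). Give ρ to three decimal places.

0.143

Ranks of variable 1: 3, 8, 5, 2, 1, 7, 6, 4
Ranks of variable 2: 4, 2, 3, 1, 6, 7, 8, 5
d = r₁ − r₂: -1, 6, 2, 1, -5, 0, -2, -1
d²: 1, 36, 4, 1, 25, 0, 4, 1; Σd² = 72
ρ = 1 − 6·72/(8·63) = 1 − 432/504 = 0.143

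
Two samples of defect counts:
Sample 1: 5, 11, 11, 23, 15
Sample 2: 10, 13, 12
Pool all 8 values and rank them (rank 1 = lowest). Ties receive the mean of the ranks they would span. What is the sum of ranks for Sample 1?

23

Sorted (ascending): 5, 10, 11, 11, 12, 13, 15, 23
The 2 values of 11 occupy positions 3–4 → average rank (3+4)/2 = 3.5.
Sample 1 values → pooled ranks: 5→1, 11→3.5, 11→3.5, 23→8, 15→7
Rank sum = 1 + 3.5 + 3.5 + 8 + 7 = 23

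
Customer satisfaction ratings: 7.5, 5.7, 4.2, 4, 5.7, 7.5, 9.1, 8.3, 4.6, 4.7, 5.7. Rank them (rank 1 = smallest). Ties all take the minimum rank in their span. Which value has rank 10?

8.3

Sorted (ascending): 4, 4.2, 4.6, 4.7, 5.7, 5.7, 5.7, 7.5, 7.5, 8.3, 9.1
The 3 values of 5.7 occupy positions 5–7 → each gets rank 5.
The 2 values of 7.5 occupy positions 8–9 → each gets rank 8.
Rank 10 → value 8.3.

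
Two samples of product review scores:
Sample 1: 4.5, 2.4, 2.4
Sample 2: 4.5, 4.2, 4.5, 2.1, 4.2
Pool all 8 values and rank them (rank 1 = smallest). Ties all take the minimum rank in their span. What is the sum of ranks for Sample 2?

Sorted (ascending): 2.1, 2.4, 2.4, 4.2, 4.2, 4.5, 4.5, 4.5
The 2 values of 2.4 occupy positions 2–3 → each gets rank 2.
The 2 values of 4.2 occupy positions 4–5 → each gets rank 4.
The 3 values of 4.5 occupy positions 6–8 → each gets rank 6.
Sample 2 values → pooled ranks: 4.5→6, 4.2→4, 4.5→6, 2.1→1, 4.2→4
Rank sum = 6 + 4 + 6 + 1 + 4 = 21

21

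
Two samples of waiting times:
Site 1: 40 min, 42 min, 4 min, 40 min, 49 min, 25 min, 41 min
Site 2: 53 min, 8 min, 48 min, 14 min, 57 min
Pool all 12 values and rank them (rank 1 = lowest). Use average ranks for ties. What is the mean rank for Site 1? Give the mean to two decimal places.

5.86

Sorted (ascending): 4, 8, 14, 25, 40, 40, 41, 42, 48, 49, 53, 57
The 2 values of 40 occupy positions 5–6 → average rank (5+6)/2 = 5.5.
Site 1 values → pooled ranks: 40→5.5, 42→8, 4→1, 40→5.5, 49→10, 25→4, 41→7
Mean rank = (5.5 + 8 + 1 + 5.5 + 10 + 4 + 7) / 7 = 5.86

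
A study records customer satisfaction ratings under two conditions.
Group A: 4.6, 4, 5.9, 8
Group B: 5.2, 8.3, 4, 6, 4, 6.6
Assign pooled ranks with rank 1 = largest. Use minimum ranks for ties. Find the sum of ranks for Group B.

30

Sorted (descending): 8.3, 8, 6.6, 6, 5.9, 5.2, 4.6, 4, 4, 4
The 3 values of 4 occupy positions 8–10 → each gets rank 8.
Group B values → pooled ranks: 5.2→6, 8.3→1, 4→8, 6→4, 4→8, 6.6→3
Rank sum = 6 + 1 + 8 + 4 + 8 + 3 = 30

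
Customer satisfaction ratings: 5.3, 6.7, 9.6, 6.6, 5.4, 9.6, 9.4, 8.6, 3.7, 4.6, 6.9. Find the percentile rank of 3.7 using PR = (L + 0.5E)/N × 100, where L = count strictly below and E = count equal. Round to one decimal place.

4.5

N = 11.
Strictly below 3.7: 0. Equal to 3.7: 1.
PR = (0 + 0.5·1)/11 × 100 = 4.5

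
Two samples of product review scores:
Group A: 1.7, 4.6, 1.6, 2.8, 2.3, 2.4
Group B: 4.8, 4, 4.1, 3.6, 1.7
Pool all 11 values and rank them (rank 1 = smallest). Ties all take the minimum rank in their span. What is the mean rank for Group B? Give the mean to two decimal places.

Sorted (ascending): 1.6, 1.7, 1.7, 2.3, 2.4, 2.8, 3.6, 4, 4.1, 4.6, 4.8
The 2 values of 1.7 occupy positions 2–3 → each gets rank 2.
Group B values → pooled ranks: 4.8→11, 4→8, 4.1→9, 3.6→7, 1.7→2
Mean rank = (11 + 8 + 9 + 7 + 2) / 5 = 7.40

7.40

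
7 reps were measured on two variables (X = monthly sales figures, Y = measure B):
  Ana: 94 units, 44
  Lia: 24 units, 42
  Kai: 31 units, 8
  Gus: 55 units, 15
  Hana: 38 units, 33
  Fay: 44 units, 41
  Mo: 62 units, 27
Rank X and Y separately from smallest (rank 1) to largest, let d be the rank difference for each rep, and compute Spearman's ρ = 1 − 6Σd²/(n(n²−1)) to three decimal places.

0.179

Ranks of variable 1: 7, 1, 2, 5, 3, 4, 6
Ranks of variable 2: 7, 6, 1, 2, 4, 5, 3
d = r₁ − r₂: 0, -5, 1, 3, -1, -1, 3
d²: 0, 25, 1, 9, 1, 1, 9; Σd² = 46
ρ = 1 − 6·46/(7·48) = 1 − 276/336 = 0.179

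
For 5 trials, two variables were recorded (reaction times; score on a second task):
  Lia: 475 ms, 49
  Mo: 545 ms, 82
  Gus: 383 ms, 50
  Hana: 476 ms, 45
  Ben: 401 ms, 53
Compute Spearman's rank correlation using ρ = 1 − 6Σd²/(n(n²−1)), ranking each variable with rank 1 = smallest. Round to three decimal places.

0.100

Ranks of variable 1: 3, 5, 1, 4, 2
Ranks of variable 2: 2, 5, 3, 1, 4
d = r₁ − r₂: 1, 0, -2, 3, -2
d²: 1, 0, 4, 9, 4; Σd² = 18
ρ = 1 − 6·18/(5·24) = 1 − 108/120 = 0.100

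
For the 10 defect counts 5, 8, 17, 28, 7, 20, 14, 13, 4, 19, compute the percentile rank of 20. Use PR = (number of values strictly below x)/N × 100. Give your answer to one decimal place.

80.0

N = 10.
Strictly below 20: 8. Equal to 20: 1.
PR = 8/10 × 100 = 80.0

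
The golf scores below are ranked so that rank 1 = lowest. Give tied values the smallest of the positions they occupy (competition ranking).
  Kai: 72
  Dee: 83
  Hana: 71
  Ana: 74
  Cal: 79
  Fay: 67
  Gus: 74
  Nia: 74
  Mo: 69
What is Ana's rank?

Sorted (ascending): 67, 69, 71, 72, 74, 74, 74, 79, 83
The 3 values of 74 occupy positions 5–7 → each gets rank 5.
Ana has value 74 → rank 5.

5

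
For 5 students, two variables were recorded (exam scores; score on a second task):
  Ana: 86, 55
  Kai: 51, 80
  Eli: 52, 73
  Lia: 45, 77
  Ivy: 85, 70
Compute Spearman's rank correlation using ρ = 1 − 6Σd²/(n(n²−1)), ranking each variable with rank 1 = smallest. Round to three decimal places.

-0.900

Ranks of variable 1: 5, 2, 3, 1, 4
Ranks of variable 2: 1, 5, 3, 4, 2
d = r₁ − r₂: 4, -3, 0, -3, 2
d²: 16, 9, 0, 9, 4; Σd² = 38
ρ = 1 − 6·38/(5·24) = 1 − 228/120 = -0.900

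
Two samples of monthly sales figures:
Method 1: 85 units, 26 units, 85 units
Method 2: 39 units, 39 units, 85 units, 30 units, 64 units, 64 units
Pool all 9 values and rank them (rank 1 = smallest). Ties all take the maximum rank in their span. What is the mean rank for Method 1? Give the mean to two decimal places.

6.33

Sorted (ascending): 26, 30, 39, 39, 64, 64, 85, 85, 85
The 2 values of 39 occupy positions 3–4 → each gets rank 4.
The 2 values of 64 occupy positions 5–6 → each gets rank 6.
The 3 values of 85 occupy positions 7–9 → each gets rank 9.
Method 1 values → pooled ranks: 85→9, 26→1, 85→9
Mean rank = (9 + 1 + 9) / 3 = 6.33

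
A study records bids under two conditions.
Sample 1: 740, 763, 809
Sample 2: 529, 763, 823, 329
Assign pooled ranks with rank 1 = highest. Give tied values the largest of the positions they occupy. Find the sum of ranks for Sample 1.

11

Sorted (descending): 823, 809, 763, 763, 740, 529, 329
The 2 values of 763 occupy positions 3–4 → each gets rank 4.
Sample 1 values → pooled ranks: 740→5, 763→4, 809→2
Rank sum = 5 + 4 + 2 = 11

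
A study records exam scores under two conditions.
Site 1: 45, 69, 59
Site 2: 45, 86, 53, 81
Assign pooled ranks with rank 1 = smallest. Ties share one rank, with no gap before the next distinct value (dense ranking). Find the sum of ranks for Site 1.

8

Sorted (ascending): 45, 45, 53, 59, 69, 81, 86
The 2 values of 45 share dense rank 1.
Remaining distinct values take the next consecutive integers.
Site 1 values → pooled ranks: 45→1, 69→4, 59→3
Rank sum = 1 + 4 + 3 = 8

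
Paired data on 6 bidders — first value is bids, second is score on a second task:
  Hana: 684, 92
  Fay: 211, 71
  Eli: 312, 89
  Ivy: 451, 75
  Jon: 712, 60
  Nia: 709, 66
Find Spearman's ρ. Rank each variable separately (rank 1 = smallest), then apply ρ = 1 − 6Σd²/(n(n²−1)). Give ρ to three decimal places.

Ranks of variable 1: 4, 1, 2, 3, 6, 5
Ranks of variable 2: 6, 3, 5, 4, 1, 2
d = r₁ − r₂: -2, -2, -3, -1, 5, 3
d²: 4, 4, 9, 1, 25, 9; Σd² = 52
ρ = 1 − 6·52/(6·35) = 1 − 312/210 = -0.486

-0.486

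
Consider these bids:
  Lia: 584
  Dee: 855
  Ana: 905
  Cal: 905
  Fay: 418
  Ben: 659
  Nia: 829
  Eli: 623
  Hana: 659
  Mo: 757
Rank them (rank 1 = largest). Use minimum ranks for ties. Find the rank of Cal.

Sorted (descending): 905, 905, 855, 829, 757, 659, 659, 623, 584, 418
The 2 values of 905 occupy positions 1–2 → each gets rank 1.
The 2 values of 659 occupy positions 6–7 → each gets rank 6.
Cal has value 905 → rank 1.

1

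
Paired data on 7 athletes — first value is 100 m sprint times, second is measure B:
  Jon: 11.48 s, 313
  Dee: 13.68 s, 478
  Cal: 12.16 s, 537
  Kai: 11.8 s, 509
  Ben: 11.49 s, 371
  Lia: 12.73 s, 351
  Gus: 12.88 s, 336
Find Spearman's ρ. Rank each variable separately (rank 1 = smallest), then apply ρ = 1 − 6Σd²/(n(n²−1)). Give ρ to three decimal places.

0.179

Ranks of variable 1: 1, 7, 4, 3, 2, 5, 6
Ranks of variable 2: 1, 5, 7, 6, 4, 3, 2
d = r₁ − r₂: 0, 2, -3, -3, -2, 2, 4
d²: 0, 4, 9, 9, 4, 4, 16; Σd² = 46
ρ = 1 − 6·46/(7·48) = 1 − 276/336 = 0.179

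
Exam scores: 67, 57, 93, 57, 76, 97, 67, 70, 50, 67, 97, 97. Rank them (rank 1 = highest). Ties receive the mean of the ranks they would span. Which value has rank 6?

Sorted (descending): 97, 97, 97, 93, 76, 70, 67, 67, 67, 57, 57, 50
The 3 values of 97 occupy positions 1–3 → average rank 2.
The 3 values of 67 occupy positions 7–9 → average rank 8.
The 2 values of 57 occupy positions 10–11 → average rank (10+11)/2 = 10.5.
Rank 6 → value 70.

70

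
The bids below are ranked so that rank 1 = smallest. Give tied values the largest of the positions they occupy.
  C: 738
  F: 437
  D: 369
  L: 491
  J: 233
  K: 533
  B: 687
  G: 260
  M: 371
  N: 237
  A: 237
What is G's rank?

4

Sorted (ascending): 233, 237, 237, 260, 369, 371, 437, 491, 533, 687, 738
The 2 values of 237 occupy positions 2–3 → each gets rank 3.
G has value 260 → rank 4.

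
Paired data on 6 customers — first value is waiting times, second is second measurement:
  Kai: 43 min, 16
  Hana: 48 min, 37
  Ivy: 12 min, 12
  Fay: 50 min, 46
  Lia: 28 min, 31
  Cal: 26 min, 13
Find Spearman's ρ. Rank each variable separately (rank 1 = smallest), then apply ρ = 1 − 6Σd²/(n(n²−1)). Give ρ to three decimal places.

0.943

Ranks of variable 1: 4, 5, 1, 6, 3, 2
Ranks of variable 2: 3, 5, 1, 6, 4, 2
d = r₁ − r₂: 1, 0, 0, 0, -1, 0
d²: 1, 0, 0, 0, 1, 0; Σd² = 2
ρ = 1 − 6·2/(6·35) = 1 − 12/210 = 0.943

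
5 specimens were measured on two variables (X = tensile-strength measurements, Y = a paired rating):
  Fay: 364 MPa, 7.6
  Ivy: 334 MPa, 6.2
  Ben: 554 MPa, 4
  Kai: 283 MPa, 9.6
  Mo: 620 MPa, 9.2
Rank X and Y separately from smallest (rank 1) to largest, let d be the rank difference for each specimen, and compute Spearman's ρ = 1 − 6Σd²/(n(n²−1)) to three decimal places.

-0.300

Ranks of variable 1: 3, 2, 4, 1, 5
Ranks of variable 2: 3, 2, 1, 5, 4
d = r₁ − r₂: 0, 0, 3, -4, 1
d²: 0, 0, 9, 16, 1; Σd² = 26
ρ = 1 − 6·26/(5·24) = 1 − 156/120 = -0.300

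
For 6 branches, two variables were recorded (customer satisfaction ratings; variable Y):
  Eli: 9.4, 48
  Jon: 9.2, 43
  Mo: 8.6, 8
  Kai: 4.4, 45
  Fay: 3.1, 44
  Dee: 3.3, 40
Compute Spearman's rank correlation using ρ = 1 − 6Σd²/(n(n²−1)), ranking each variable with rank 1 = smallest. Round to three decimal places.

0.257

Ranks of variable 1: 6, 5, 4, 3, 1, 2
Ranks of variable 2: 6, 3, 1, 5, 4, 2
d = r₁ − r₂: 0, 2, 3, -2, -3, 0
d²: 0, 4, 9, 4, 9, 0; Σd² = 26
ρ = 1 − 6·26/(6·35) = 1 − 156/210 = 0.257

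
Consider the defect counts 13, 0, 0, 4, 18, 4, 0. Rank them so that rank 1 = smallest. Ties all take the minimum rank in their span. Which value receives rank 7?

Sorted (ascending): 0, 0, 0, 4, 4, 13, 18
The 3 values of 0 occupy positions 1–3 → each gets rank 1.
The 2 values of 4 occupy positions 4–5 → each gets rank 4.
Rank 7 → value 18.

18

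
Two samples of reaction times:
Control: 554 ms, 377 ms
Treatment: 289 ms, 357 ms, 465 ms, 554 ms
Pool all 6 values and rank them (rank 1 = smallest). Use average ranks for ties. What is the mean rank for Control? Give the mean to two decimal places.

4.25

Sorted (ascending): 289, 357, 377, 465, 554, 554
The 2 values of 554 occupy positions 5–6 → average rank (5+6)/2 = 5.5.
Control values → pooled ranks: 554→5.5, 377→3
Mean rank = (5.5 + 3) / 2 = 4.25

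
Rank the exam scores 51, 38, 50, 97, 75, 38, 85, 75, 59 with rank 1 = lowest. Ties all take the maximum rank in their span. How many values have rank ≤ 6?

Sorted (ascending): 38, 38, 50, 51, 59, 75, 75, 85, 97
The 2 values of 38 occupy positions 1–2 → each gets rank 2.
The 2 values of 75 occupy positions 6–7 → each gets rank 7.
Ranks ≤ 6: {2, 2, 3, 4, 5} → 5 values.

5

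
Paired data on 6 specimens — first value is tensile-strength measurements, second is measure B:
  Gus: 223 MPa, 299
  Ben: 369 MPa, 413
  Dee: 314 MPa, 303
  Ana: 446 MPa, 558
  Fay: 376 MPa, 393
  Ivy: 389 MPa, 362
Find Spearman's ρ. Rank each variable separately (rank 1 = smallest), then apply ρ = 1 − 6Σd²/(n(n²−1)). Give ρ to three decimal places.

0.771

Ranks of variable 1: 1, 3, 2, 6, 4, 5
Ranks of variable 2: 1, 5, 2, 6, 4, 3
d = r₁ − r₂: 0, -2, 0, 0, 0, 2
d²: 0, 4, 0, 0, 0, 4; Σd² = 8
ρ = 1 − 6·8/(6·35) = 1 − 48/210 = 0.771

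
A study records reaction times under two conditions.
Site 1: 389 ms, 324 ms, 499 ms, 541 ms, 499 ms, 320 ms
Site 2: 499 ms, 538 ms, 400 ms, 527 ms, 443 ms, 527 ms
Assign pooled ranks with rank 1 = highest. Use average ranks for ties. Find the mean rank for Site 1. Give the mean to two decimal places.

Sorted (descending): 541, 538, 527, 527, 499, 499, 499, 443, 400, 389, 324, 320
The 2 values of 527 occupy positions 3–4 → average rank (3+4)/2 = 3.5.
The 3 values of 499 occupy positions 5–7 → average rank 6.
Site 1 values → pooled ranks: 389→10, 324→11, 499→6, 541→1, 499→6, 320→12
Mean rank = (10 + 11 + 6 + 1 + 6 + 12) / 6 = 7.67

7.67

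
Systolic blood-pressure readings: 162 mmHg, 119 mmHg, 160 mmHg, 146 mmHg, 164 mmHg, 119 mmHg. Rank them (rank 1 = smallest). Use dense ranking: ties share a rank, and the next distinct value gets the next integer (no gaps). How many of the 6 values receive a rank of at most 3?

4

Sorted (ascending): 119, 119, 146, 160, 162, 164
The 2 values of 119 share dense rank 1.
Remaining distinct values take the next consecutive integers.
Ranks ≤ 3: {1, 1, 2, 3} → 4 values.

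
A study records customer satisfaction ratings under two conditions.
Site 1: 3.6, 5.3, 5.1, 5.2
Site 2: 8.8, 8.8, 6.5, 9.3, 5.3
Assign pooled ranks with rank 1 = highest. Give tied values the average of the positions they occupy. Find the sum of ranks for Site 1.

Sorted (descending): 9.3, 8.8, 8.8, 6.5, 5.3, 5.3, 5.2, 5.1, 3.6
The 2 values of 8.8 occupy positions 2–3 → average rank (2+3)/2 = 2.5.
The 2 values of 5.3 occupy positions 5–6 → average rank (5+6)/2 = 5.5.
Site 1 values → pooled ranks: 3.6→9, 5.3→5.5, 5.1→8, 5.2→7
Rank sum = 9 + 5.5 + 8 + 7 = 29.5

29.5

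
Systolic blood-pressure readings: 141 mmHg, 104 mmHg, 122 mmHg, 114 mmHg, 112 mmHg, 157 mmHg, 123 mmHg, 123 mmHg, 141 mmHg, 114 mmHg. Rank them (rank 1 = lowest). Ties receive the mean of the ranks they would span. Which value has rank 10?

Sorted (ascending): 104, 112, 114, 114, 122, 123, 123, 141, 141, 157
The 2 values of 114 occupy positions 3–4 → average rank (3+4)/2 = 3.5.
The 2 values of 123 occupy positions 6–7 → average rank (6+7)/2 = 6.5.
The 2 values of 141 occupy positions 8–9 → average rank (8+9)/2 = 8.5.
Rank 10 → value 157.

157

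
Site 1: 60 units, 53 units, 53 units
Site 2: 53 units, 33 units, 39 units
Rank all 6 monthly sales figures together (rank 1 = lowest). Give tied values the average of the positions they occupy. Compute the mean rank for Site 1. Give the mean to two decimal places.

Sorted (ascending): 33, 39, 53, 53, 53, 60
The 3 values of 53 occupy positions 3–5 → average rank 4.
Site 1 values → pooled ranks: 60→6, 53→4, 53→4
Mean rank = (6 + 4 + 4) / 3 = 4.67

4.67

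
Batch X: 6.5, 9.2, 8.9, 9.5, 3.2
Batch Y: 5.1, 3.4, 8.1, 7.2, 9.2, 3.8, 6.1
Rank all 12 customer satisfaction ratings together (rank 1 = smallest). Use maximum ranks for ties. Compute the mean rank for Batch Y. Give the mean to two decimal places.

Sorted (ascending): 3.2, 3.4, 3.8, 5.1, 6.1, 6.5, 7.2, 8.1, 8.9, 9.2, 9.2, 9.5
The 2 values of 9.2 occupy positions 10–11 → each gets rank 11.
Batch Y values → pooled ranks: 5.1→4, 3.4→2, 8.1→8, 7.2→7, 9.2→11, 3.8→3, 6.1→5
Mean rank = (4 + 2 + 8 + 7 + 11 + 3 + 5) / 7 = 5.71

5.71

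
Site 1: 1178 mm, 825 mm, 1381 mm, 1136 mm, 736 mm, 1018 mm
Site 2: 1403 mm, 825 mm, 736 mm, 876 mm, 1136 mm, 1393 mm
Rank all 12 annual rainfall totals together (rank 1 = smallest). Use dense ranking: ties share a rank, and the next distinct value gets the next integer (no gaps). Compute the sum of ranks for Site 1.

Sorted (ascending): 736, 736, 825, 825, 876, 1018, 1136, 1136, 1178, 1381, 1393, 1403
The 2 values of 736 share dense rank 1.
The 2 values of 825 share dense rank 2.
The 2 values of 1136 share dense rank 5.
Remaining distinct values take the next consecutive integers.
Site 1 values → pooled ranks: 1178→6, 825→2, 1381→7, 1136→5, 736→1, 1018→4
Rank sum = 6 + 2 + 7 + 5 + 1 + 4 = 25

25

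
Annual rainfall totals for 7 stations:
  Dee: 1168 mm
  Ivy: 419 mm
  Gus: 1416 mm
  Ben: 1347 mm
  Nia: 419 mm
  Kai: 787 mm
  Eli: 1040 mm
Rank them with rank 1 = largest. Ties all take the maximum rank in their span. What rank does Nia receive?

7

Sorted (descending): 1416, 1347, 1168, 1040, 787, 419, 419
The 2 values of 419 occupy positions 6–7 → each gets rank 7.
Nia has value 419 mm → rank 7.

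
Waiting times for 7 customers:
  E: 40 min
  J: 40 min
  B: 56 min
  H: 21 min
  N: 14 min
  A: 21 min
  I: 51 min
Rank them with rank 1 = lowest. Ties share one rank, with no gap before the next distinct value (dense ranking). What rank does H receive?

Sorted (ascending): 14, 21, 21, 40, 40, 51, 56
The 2 values of 21 share dense rank 2.
The 2 values of 40 share dense rank 3.
Remaining distinct values take the next consecutive integers.
H has value 21 min → rank 2.

2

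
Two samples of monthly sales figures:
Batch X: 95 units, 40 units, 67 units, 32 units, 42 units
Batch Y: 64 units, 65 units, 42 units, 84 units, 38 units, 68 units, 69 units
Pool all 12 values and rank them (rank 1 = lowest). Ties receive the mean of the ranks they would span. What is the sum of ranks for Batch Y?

49.5

Sorted (ascending): 32, 38, 40, 42, 42, 64, 65, 67, 68, 69, 84, 95
The 2 values of 42 occupy positions 4–5 → average rank (4+5)/2 = 4.5.
Batch Y values → pooled ranks: 64→6, 65→7, 42→4.5, 84→11, 38→2, 68→9, 69→10
Rank sum = 6 + 7 + 4.5 + 11 + 2 + 9 + 10 = 49.5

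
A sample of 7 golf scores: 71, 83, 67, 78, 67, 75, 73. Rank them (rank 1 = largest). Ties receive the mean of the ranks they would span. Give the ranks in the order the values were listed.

Sorted (descending): 83, 78, 75, 73, 71, 67, 67
The 2 values of 67 occupy positions 6–7 → average rank (6+7)/2 = 6.5.

5, 1, 6.5, 2, 6.5, 3, 4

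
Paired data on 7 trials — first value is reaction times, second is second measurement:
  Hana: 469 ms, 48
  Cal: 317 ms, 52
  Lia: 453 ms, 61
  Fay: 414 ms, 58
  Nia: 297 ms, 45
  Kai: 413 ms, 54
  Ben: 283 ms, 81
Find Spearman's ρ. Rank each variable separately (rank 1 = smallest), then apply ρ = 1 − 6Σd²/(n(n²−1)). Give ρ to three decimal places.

-0.107

Ranks of variable 1: 7, 3, 6, 5, 2, 4, 1
Ranks of variable 2: 2, 3, 6, 5, 1, 4, 7
d = r₁ − r₂: 5, 0, 0, 0, 1, 0, -6
d²: 25, 0, 0, 0, 1, 0, 36; Σd² = 62
ρ = 1 − 6·62/(7·48) = 1 − 372/336 = -0.107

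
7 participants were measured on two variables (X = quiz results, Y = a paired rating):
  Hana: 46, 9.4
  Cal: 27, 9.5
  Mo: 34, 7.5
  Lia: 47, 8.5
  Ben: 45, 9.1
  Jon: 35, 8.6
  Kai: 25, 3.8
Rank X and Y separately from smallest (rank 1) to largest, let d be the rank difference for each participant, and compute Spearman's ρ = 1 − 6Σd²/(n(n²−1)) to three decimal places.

Ranks of variable 1: 6, 2, 3, 7, 5, 4, 1
Ranks of variable 2: 6, 7, 2, 3, 5, 4, 1
d = r₁ − r₂: 0, -5, 1, 4, 0, 0, 0
d²: 0, 25, 1, 16, 0, 0, 0; Σd² = 42
ρ = 1 − 6·42/(7·48) = 1 − 252/336 = 0.250

0.250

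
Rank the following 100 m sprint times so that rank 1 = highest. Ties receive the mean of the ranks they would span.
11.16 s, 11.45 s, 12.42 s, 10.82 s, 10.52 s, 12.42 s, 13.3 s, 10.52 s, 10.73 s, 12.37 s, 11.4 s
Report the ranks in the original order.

7, 5, 2.5, 8, 10.5, 2.5, 1, 10.5, 9, 4, 6

Sorted (descending): 13.3, 12.42, 12.42, 12.37, 11.45, 11.4, 11.16, 10.82, 10.73, 10.52, 10.52
The 2 values of 12.42 occupy positions 2–3 → average rank (2+3)/2 = 2.5.
The 2 values of 10.52 occupy positions 10–11 → average rank (10+11)/2 = 10.5.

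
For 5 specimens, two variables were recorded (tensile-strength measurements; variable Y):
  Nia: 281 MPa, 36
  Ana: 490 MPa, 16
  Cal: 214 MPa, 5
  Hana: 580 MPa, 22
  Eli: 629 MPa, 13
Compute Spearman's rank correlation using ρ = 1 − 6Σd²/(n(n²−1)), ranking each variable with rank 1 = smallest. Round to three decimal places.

Ranks of variable 1: 2, 3, 1, 4, 5
Ranks of variable 2: 5, 3, 1, 4, 2
d = r₁ − r₂: -3, 0, 0, 0, 3
d²: 9, 0, 0, 0, 9; Σd² = 18
ρ = 1 − 6·18/(5·24) = 1 − 108/120 = 0.100

0.100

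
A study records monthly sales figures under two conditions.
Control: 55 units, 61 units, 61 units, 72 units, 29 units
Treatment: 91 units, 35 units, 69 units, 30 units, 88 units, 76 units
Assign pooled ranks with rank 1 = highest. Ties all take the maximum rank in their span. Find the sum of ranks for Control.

37

Sorted (descending): 91, 88, 76, 72, 69, 61, 61, 55, 35, 30, 29
The 2 values of 61 occupy positions 6–7 → each gets rank 7.
Control values → pooled ranks: 55→8, 61→7, 61→7, 72→4, 29→11
Rank sum = 8 + 7 + 7 + 4 + 11 = 37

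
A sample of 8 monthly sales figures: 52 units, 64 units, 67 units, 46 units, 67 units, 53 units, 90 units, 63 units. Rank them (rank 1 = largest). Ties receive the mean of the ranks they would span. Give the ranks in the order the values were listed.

Sorted (descending): 90, 67, 67, 64, 63, 53, 52, 46
The 2 values of 67 occupy positions 2–3 → average rank (2+3)/2 = 2.5.

7, 4, 2.5, 8, 2.5, 6, 1, 5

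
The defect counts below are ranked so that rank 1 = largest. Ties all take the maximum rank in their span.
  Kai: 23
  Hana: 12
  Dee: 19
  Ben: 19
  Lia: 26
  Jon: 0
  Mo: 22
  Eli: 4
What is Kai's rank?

2

Sorted (descending): 26, 23, 22, 19, 19, 12, 4, 0
The 2 values of 19 occupy positions 4–5 → each gets rank 5.
Kai has value 23 → rank 2.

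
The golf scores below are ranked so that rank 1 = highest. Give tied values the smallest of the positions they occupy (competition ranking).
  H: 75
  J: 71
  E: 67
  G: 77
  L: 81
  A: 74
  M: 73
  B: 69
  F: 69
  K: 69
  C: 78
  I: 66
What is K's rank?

Sorted (descending): 81, 78, 77, 75, 74, 73, 71, 69, 69, 69, 67, 66
The 3 values of 69 occupy positions 8–10 → each gets rank 8.
K has value 69 → rank 8.

8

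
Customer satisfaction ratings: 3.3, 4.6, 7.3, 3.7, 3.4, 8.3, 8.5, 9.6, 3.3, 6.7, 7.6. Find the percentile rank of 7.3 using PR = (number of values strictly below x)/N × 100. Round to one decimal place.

54.5

N = 11.
Strictly below 7.3: 6. Equal to 7.3: 1.
PR = 6/11 × 100 = 54.5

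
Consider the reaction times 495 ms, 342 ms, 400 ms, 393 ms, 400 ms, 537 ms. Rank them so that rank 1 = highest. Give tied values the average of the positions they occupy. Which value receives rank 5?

393

Sorted (descending): 537, 495, 400, 400, 393, 342
The 2 values of 400 occupy positions 3–4 → average rank (3+4)/2 = 3.5.
Rank 5 → value 393.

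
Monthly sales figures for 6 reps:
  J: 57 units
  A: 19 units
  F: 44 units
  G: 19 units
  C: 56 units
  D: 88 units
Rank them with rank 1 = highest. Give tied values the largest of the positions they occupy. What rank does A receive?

6

Sorted (descending): 88, 57, 56, 44, 19, 19
The 2 values of 19 occupy positions 5–6 → each gets rank 6.
A has value 19 units → rank 6.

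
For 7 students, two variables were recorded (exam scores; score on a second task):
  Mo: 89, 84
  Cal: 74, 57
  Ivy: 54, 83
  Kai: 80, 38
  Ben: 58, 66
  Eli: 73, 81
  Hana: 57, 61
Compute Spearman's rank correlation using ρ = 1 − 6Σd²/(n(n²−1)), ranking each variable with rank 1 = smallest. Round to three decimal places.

Ranks of variable 1: 7, 5, 1, 6, 3, 4, 2
Ranks of variable 2: 7, 2, 6, 1, 4, 5, 3
d = r₁ − r₂: 0, 3, -5, 5, -1, -1, -1
d²: 0, 9, 25, 25, 1, 1, 1; Σd² = 62
ρ = 1 − 6·62/(7·48) = 1 − 372/336 = -0.107

-0.107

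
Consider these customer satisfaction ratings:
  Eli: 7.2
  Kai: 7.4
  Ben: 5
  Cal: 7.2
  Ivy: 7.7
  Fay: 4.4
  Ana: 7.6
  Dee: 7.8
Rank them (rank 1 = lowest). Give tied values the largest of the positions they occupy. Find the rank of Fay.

1

Sorted (ascending): 4.4, 5, 7.2, 7.2, 7.4, 7.6, 7.7, 7.8
The 2 values of 7.2 occupy positions 3–4 → each gets rank 4.
Fay has value 4.4 → rank 1.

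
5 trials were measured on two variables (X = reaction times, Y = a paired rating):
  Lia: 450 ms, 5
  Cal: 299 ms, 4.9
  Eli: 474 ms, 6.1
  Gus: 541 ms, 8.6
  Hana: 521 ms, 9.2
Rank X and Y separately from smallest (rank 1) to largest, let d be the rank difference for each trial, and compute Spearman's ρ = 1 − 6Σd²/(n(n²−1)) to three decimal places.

0.900

Ranks of variable 1: 2, 1, 3, 5, 4
Ranks of variable 2: 2, 1, 3, 4, 5
d = r₁ − r₂: 0, 0, 0, 1, -1
d²: 0, 0, 0, 1, 1; Σd² = 2
ρ = 1 − 6·2/(5·24) = 1 − 12/120 = 0.900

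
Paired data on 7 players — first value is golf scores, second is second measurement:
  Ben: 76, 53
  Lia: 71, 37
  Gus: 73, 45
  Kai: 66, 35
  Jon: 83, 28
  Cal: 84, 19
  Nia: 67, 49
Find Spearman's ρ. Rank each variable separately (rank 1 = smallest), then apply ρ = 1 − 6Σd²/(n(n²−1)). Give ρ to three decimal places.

-0.393

Ranks of variable 1: 5, 3, 4, 1, 6, 7, 2
Ranks of variable 2: 7, 4, 5, 3, 2, 1, 6
d = r₁ − r₂: -2, -1, -1, -2, 4, 6, -4
d²: 4, 1, 1, 4, 16, 36, 16; Σd² = 78
ρ = 1 − 6·78/(7·48) = 1 − 468/336 = -0.393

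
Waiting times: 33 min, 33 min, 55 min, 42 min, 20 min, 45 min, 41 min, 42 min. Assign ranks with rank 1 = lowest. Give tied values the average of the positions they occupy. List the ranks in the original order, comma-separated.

2.5, 2.5, 8, 5.5, 1, 7, 4, 5.5

Sorted (ascending): 20, 33, 33, 41, 42, 42, 45, 55
The 2 values of 33 occupy positions 2–3 → average rank (2+3)/2 = 2.5.
The 2 values of 42 occupy positions 5–6 → average rank (5+6)/2 = 5.5.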